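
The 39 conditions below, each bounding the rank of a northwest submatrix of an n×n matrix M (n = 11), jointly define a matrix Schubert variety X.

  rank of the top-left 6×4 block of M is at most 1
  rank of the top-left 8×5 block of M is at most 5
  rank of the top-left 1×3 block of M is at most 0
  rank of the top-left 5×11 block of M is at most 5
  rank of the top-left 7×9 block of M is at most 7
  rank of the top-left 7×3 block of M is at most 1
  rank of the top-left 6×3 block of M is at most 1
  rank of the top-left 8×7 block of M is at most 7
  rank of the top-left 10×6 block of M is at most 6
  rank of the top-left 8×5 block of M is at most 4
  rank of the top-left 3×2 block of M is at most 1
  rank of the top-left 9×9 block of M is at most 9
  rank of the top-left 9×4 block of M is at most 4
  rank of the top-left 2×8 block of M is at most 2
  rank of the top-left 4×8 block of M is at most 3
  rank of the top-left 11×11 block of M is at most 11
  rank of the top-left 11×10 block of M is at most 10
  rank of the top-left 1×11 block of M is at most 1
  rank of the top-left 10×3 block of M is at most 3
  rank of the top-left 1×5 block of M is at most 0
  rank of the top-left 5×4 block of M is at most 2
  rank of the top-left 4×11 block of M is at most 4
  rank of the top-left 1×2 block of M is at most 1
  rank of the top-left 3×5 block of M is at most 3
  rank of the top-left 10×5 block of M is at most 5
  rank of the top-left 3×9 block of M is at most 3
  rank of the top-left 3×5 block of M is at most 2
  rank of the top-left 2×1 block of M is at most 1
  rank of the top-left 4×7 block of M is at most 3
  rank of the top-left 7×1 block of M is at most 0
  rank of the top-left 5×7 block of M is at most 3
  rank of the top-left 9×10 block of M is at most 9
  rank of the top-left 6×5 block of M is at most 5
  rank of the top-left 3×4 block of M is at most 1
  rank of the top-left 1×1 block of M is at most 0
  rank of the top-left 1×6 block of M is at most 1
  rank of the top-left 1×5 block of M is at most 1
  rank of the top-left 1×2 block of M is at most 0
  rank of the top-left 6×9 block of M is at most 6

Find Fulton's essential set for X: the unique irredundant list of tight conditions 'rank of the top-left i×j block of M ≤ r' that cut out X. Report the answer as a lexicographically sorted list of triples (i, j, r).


Recovering R(i,j) via the rank-extension bound from the 39 conditions:

  row 1: 0 | 0 | 0 | 0 | 0 | 1 | 1 | 1 | 1 | 1 | 1
  row 2: 0 | 1 | 1 | 1 | 1 | 2 | 2 | 2 | 2 | 2 | 2
  row 3: 0 | 1 | 1 | 1 | 2 | 3 | 3 | 3 | 3 | 3 | 3
  row 4: 0 | 1 | 1 | 1 | 2 | 3 | 3 | 3 | 4 | 4 | 4
  row 5: 0 | 1 | 1 | 1 | 2 | 3 | 3 | 4 | 5 | 5 | 5
  row 6: 0 | 1 | 1 | 1 | 2 | 3 | 4 | 5 | 6 | 6 | 6
  row 7: 0 | 1 | 1 | 2 | 3 | 4 | 5 | 6 | 7 | 7 | 7
  row 8: 1 | 2 | 2 | 3 | 4 | 5 | 6 | 7 | 8 | 8 | 8
  row 9: 1 | 2 | 3 | 4 | 5 | 6 | 7 | 8 | 9 | 9 | 9
  row 10: 1 | 2 | 3 | 4 | 5 | 6 | 7 | 8 | 9 | 10 | 10
  row 11: 1 | 2 | 3 | 4 | 5 | 6 | 7 | 8 | 9 | 10 | 11

second differences of R give the permutation w = (6, 2, 5, 9, 8, 7, 4, 1, 3, 10, 11).

6 SE-corners of the 23-cell Rothe diagram give Ess(w):

[(1, 5, 0), (4, 8, 3), (5, 7, 3), (6, 4, 1), (7, 1, 0), (7, 3, 1)]


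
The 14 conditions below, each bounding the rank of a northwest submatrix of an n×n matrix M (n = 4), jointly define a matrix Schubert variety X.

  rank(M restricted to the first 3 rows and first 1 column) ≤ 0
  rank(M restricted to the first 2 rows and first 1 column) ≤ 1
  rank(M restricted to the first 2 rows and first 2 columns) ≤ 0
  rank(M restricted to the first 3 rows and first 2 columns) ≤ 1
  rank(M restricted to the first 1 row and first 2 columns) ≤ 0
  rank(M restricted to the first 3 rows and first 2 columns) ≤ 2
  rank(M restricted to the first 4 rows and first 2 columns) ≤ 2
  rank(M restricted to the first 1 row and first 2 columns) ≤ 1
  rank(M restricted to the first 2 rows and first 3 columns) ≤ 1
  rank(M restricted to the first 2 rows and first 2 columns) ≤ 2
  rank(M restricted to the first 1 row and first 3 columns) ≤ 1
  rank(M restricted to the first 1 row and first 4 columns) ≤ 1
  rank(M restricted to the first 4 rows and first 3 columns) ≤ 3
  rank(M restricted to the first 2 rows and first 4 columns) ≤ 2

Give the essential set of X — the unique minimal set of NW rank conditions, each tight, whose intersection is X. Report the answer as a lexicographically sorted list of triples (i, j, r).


Recovering R(i,j) via the rank-extension bound from the 14 conditions:

  R[1]: 0, 0, 1, 1
  R[2]: 0, 0, 1, 2
  R[3]: 0, 1, 2, 3
  R[4]: 1, 2, 3, 4

second differences of R give the permutation w = (3, 4, 2, 1).

Fulton essential set (2 of the 5 Rothe cells):

[(2, 2, 0), (3, 1, 0)]


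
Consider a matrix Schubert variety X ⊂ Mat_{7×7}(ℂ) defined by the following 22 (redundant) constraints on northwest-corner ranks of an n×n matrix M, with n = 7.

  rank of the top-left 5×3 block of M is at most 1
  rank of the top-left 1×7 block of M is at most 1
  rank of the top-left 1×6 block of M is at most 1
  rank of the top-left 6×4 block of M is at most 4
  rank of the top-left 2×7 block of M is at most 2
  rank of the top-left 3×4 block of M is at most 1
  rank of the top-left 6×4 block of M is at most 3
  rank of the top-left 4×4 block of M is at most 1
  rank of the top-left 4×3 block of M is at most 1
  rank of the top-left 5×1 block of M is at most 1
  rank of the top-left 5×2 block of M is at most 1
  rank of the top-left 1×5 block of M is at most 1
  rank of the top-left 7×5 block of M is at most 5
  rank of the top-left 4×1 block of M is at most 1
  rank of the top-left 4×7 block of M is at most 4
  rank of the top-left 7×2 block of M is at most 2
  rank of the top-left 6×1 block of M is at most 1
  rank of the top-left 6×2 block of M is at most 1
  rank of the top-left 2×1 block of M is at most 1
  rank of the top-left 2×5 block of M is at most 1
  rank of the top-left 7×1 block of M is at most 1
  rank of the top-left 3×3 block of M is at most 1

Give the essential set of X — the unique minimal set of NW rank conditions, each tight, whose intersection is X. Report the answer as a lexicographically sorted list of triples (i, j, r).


Reconstructing r_w from the 22 given conditions:

  1, 1, 1, 1, 1, 1, 1
  1, 1, 1, 1, 1, 2, 2
  1, 1, 1, 1, 2, 3, 3
  1, 1, 1, 1, 2, 3, 4
  1, 1, 1, 2, 3, 4, 5
  1, 1, 2, 3, 4, 5, 6
  1, 2, 3, 4, 5, 6, 7

second differences of R give the permutation w = (1, 6, 5, 7, 4, 3, 2).

D(w) has 13 cells with 4 SE-corners; essential set:

[(2, 5, 1), (4, 4, 1), (5, 3, 1), (6, 2, 1)]


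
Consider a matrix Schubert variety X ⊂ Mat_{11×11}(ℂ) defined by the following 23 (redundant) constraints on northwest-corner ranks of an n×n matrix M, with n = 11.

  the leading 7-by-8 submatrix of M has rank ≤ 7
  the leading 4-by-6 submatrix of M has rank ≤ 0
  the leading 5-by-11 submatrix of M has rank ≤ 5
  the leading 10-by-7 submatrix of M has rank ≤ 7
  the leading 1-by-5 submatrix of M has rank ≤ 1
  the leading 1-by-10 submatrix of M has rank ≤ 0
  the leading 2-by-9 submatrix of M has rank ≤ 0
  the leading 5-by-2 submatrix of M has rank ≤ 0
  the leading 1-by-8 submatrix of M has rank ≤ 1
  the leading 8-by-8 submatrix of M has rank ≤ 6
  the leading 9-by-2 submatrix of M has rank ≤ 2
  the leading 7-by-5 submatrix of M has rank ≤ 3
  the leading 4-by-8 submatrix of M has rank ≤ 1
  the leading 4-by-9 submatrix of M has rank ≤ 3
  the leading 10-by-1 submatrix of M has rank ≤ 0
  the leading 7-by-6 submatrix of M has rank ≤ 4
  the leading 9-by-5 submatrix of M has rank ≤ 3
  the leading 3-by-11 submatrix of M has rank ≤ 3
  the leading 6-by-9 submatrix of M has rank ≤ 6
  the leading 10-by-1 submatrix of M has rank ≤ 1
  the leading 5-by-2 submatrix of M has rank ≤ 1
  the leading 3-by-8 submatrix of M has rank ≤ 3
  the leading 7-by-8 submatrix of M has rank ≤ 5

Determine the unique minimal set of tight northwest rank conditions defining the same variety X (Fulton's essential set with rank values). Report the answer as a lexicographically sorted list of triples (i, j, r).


The tightest implied rank at each (i,j), from the 23 conditions:

  i=1: 0 0 0 0 0 0 0 0 0 0 1
  i=2: 0 0 0 0 0 0 0 0 0 1 2
  i=3: 0 0 0 0 0 0 1 1 1 2 3
  i=4: 0 0 0 0 0 0 1 1 2 3 4
  i=5: 0 0 1 1 1 1 2 2 3 4 5
  i=6: 0 1 2 2 2 2 3 3 4 5 6
  i=7: 0 1 2 3 3 3 4 4 5 6 7
  i=8: 0 1 2 3 3 4 5 5 6 7 8
  i=9: 0 1 2 3 3 4 5 6 7 8 9
  i=10: 0 1 2 3 4 5 6 7 8 9 10
  i=11: 1 2 3 4 5 6 7 8 9 10 11

hence w(1..11) = (11, 10, 7, 9, 3, 2, 4, 6, 8, 5, 1).

ℓ(w)=41; the 7 essential cells (i,j,r):

[(1, 10, 0), (2, 9, 0), (4, 6, 0), (4, 8, 1), (5, 2, 0), (9, 5, 3), (10, 1, 0)]


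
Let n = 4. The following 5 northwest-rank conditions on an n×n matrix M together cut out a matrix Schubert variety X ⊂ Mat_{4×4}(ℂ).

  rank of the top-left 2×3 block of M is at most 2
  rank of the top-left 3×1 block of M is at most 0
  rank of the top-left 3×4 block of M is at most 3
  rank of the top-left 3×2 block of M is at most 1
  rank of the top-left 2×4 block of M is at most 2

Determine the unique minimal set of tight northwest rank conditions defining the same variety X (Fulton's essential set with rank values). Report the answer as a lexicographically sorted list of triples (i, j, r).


Reconstructing r_w from the 5 given conditions:

  R[1]: 0  1  1  1
  R[2]: 0  1  2  2
  R[3]: 0  1  2  3
  R[4]: 1  2  3  4

second differences of R give the permutation w = (2, 3, 4, 1).

1 SE-corner of the 3-cell Rothe diagram gives Ess(w):

[(3, 1, 0)]


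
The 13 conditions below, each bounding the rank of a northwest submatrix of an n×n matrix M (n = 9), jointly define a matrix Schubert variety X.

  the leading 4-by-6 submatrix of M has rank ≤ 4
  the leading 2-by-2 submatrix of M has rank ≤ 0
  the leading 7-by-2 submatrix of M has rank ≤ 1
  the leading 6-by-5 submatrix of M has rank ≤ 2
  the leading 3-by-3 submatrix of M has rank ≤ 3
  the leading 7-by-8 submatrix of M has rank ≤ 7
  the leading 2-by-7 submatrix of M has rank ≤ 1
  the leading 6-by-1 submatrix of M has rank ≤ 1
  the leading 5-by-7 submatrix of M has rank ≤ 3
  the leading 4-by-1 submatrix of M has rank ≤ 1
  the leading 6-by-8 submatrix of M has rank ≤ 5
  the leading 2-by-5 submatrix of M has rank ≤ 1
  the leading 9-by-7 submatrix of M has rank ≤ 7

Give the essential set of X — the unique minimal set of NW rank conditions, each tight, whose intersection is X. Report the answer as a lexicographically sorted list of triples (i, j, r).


Computing R[i][j] = min implied NW-rank bound (n=9, 13 conditions):

  0  0  1  1  1  1  1  1  1
  0  0  1  1  1  1  1  2  2
  1  1  2  2  2  2  2  3  3
  1  1  2  2  2  3  3  4  4
  1  1  2  2  2  3  3  4  5
  1  1  2  2  2  3  4  5  6
  1  1  2  3  3  4  5  6  7
  1  2  3  4  4  5  6  7  8
  1  2  3  4  5  6  7  8  9

so w = (3, 8, 1, 6, 9, 7, 4, 2, 5).

Rothe diagram D(w) (19 cells), 5 SE-corners (essential conditions):

[(2, 2, 0), (2, 7, 1), (5, 7, 3), (6, 5, 2), (7, 2, 1)]


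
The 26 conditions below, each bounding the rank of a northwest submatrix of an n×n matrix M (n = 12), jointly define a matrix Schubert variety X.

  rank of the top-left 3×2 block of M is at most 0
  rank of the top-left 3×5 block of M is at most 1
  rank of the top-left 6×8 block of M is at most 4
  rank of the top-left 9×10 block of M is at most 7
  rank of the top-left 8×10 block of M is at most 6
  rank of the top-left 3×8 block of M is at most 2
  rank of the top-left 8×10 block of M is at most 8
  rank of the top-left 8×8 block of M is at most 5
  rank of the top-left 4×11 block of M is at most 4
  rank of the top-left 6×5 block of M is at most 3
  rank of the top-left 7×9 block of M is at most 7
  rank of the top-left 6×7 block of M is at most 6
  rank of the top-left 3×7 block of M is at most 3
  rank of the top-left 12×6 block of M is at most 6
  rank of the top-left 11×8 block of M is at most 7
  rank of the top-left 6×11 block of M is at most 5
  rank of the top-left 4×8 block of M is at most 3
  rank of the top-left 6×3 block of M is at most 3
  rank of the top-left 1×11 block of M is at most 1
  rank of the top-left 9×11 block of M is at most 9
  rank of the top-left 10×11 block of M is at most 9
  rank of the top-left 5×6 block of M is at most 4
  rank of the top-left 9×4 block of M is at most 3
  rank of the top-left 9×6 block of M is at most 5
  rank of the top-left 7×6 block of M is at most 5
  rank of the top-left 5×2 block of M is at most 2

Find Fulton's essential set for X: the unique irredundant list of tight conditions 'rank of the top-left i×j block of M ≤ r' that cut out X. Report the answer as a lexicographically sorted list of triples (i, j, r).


The tightest implied rank at each (i,j), from the 26 conditions:

  row 1: 0  0  1  1  1  1  1  1  1  1  1  1
  row 2: 0  0  1  1  1  2  2  2  2  2  2  2
  row 3: 0  0  1  1  1  2  2  2  3  3  3  3
  row 4: 1  1  2  2  2  3  3  3  4  4  4  4
  row 5: 1  2  3  3  3  4  4  4  5  5  5  5
  row 6: 1  2  3  3  3  4  4  4  5  5  5  6
  row 7: 1  2  3  3  4  5  5  5  6  6  6  7
  row 8: 1  2  3  3  4  5  5  5  6  6  7  8
  row 9: 1  2  3  3  4  5  6  6  7  7  8  9
  row 10: 1  2  3  4  5  6  7  7  8  8  9  10
  row 11: 1  2  3  4  5  6  7  7  8  9  10  11
  row 12: 1  2  3  4  5  6  7  8  9  10  11  12

the unique w with this rank table is (3, 6, 9, 1, 2, 12, 5, 11, 7, 4, 10, 8).

Rothe diagram D(w) (25 cells), 10 SE-corners (essential conditions):

[(3, 2, 0), (3, 5, 1), (3, 8, 2), (6, 5, 3), (6, 8, 4), (6, 11, 5), (8, 8, 5), (8, 10, 6), (9, 4, 3), (11, 8, 7)]


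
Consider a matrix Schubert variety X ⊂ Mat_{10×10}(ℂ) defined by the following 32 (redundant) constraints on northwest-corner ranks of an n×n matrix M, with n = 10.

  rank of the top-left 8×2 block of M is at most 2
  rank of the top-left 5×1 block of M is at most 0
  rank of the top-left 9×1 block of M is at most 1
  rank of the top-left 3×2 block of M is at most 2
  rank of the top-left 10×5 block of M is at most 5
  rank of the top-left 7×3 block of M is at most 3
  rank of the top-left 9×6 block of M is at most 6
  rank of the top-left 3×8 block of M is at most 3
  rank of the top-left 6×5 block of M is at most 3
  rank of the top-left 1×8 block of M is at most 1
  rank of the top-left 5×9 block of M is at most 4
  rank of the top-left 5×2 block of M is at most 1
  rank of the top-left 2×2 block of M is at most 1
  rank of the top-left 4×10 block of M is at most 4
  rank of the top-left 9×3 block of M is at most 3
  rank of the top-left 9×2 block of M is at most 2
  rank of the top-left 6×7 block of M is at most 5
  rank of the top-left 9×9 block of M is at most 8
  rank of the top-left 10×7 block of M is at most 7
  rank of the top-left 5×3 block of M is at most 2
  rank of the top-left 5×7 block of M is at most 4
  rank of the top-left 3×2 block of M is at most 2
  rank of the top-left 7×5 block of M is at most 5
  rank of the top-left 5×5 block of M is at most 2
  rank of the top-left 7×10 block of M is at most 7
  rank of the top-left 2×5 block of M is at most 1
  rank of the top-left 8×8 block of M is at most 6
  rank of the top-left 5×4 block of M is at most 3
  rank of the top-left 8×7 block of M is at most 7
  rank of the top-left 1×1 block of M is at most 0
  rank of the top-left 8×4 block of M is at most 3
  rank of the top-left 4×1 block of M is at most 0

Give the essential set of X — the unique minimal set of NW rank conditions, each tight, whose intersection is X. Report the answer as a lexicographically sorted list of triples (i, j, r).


Recovering R(i,j) via the rank-extension bound from the 32 conditions:

  R[1]: 0 1 1 1 1 1 1 1 1 1
  R[2]: 0 1 1 1 1 2 2 2 2 2
  R[3]: 0 1 2 2 2 3 3 3 3 3
  R[4]: 0 1 2 2 2 3 4 4 4 4
  R[5]: 0 1 2 2 2 3 4 4 4 5
  R[6]: 1 2 3 3 3 4 5 5 5 6
  R[7]: 1 2 3 3 4 5 6 6 6 7
  R[8]: 1 2 3 3 4 5 6 6 7 8
  R[9]: 1 2 3 4 5 6 7 7 8 9
  R[10]: 1 2 3 4 5 6 7 8 9 10

hence w(1..10) = (2, 6, 3, 7, 10, 1, 5, 9, 4, 8).

|D(w)|=17, |Ess(w)|=6:

[(2, 5, 1), (5, 1, 0), (5, 5, 2), (5, 9, 4), (8, 4, 3), (8, 8, 6)]


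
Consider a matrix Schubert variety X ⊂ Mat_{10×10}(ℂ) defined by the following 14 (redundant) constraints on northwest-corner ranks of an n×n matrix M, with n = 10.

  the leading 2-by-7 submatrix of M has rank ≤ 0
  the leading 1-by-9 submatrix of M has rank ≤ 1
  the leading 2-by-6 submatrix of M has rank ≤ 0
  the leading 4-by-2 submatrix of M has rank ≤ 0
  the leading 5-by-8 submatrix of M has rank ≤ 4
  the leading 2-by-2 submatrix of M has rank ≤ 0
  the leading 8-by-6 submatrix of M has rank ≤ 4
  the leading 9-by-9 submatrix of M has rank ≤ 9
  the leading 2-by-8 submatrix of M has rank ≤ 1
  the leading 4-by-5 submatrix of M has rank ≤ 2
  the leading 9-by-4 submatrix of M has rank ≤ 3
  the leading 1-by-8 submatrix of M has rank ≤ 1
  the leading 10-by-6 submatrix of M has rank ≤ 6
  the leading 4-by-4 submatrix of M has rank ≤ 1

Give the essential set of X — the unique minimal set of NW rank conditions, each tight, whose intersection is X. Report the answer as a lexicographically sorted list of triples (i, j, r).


The tightest implied rank at each (i,j), from the 14 conditions:

  0 0 0 0 0 0 0 1 1 1
  0 0 0 0 0 0 0 1 2 2
  0 0 1 1 1 1 1 2 3 3
  0 0 1 1 2 2 2 3 4 4
  1 1 2 2 3 3 3 4 5 5
  1 2 3 3 4 4 4 5 6 6
  1 2 3 3 4 4 5 6 7 7
  1 2 3 3 4 4 5 6 7 8
  1 2 3 3 4 5 6 7 8 9
  1 2 3 4 5 6 7 8 9 10

giving w = (8, 9, 3, 5, 1, 2, 7, 10, 6, 4) via Δ²R.

|D(w)|=24, |Ess(w)|=5:

[(2, 7, 0), (4, 2, 0), (4, 4, 1), (8, 6, 4), (9, 4, 3)]


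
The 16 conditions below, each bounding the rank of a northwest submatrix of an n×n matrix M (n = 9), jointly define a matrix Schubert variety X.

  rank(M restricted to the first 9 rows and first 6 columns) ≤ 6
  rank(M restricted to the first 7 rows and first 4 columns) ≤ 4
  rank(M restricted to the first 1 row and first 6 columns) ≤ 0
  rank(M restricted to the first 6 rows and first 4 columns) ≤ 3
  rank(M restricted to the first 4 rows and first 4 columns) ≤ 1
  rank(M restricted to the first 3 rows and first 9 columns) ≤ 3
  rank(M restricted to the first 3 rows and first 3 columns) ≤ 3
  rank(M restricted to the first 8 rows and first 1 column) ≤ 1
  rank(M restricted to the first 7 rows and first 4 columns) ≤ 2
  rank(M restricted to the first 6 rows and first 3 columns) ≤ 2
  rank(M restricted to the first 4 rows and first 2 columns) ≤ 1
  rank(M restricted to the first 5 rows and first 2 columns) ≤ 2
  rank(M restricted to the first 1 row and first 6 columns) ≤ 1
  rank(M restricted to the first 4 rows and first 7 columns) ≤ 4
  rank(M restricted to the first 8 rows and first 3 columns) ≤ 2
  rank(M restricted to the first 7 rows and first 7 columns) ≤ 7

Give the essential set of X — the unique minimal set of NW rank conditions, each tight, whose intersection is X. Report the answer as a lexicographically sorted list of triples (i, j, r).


Recovering R(i,j) via the rank-extension bound from the 16 conditions:

  row 1: 0, 0, 0, 0, 0, 0, 1, 1, 1
  row 2: 1, 1, 1, 1, 1, 1, 2, 2, 2
  row 3: 1, 1, 1, 1, 2, 2, 3, 3, 3
  row 4: 1, 1, 1, 1, 2, 3, 4, 4, 4
  row 5: 1, 2, 2, 2, 3, 4, 5, 5, 5
  row 6: 1, 2, 2, 2, 3, 4, 5, 6, 6
  row 7: 1, 2, 2, 2, 3, 4, 5, 6, 7
  row 8: 1, 2, 2, 3, 4, 5, 6, 7, 8
  row 9: 1, 2, 3, 4, 5, 6, 7, 8, 9

second differences of R give the permutation w = (7, 1, 5, 6, 2, 8, 9, 4, 3).

|D(w)|=17, |Ess(w)|=4:

[(1, 6, 0), (4, 4, 1), (7, 4, 2), (8, 3, 2)]


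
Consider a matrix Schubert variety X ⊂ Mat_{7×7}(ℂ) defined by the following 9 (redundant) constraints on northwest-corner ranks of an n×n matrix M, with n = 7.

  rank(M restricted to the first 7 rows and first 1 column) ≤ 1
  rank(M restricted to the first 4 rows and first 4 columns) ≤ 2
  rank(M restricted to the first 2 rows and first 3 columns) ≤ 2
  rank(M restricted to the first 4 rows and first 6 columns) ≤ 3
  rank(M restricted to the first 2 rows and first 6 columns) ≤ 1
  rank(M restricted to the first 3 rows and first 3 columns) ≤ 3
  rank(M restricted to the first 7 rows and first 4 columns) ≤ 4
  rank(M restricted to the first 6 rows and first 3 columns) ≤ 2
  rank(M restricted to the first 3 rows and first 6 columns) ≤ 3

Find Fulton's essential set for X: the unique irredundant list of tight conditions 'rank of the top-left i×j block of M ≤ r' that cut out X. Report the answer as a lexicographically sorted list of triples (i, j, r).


Reconstructing r_w from the 9 given conditions:

  R[1]: 1, 1, 1, 1, 1, 1, 1
  R[2]: 1, 1, 1, 1, 1, 1, 2
  R[3]: 1, 2, 2, 2, 2, 2, 3
  R[4]: 1, 2, 2, 2, 3, 3, 4
  R[5]: 1, 2, 2, 3, 4, 4, 5
  R[6]: 1, 2, 2, 3, 4, 5, 6
  R[7]: 1, 2, 3, 4, 5, 6, 7

reading off 1-entries of Δ²R: w = (1, 7, 2, 5, 4, 6, 3).

Rothe diagram D(w) (9 cells), 3 SE-corners (essential conditions):

[(2, 6, 1), (4, 4, 2), (6, 3, 2)]


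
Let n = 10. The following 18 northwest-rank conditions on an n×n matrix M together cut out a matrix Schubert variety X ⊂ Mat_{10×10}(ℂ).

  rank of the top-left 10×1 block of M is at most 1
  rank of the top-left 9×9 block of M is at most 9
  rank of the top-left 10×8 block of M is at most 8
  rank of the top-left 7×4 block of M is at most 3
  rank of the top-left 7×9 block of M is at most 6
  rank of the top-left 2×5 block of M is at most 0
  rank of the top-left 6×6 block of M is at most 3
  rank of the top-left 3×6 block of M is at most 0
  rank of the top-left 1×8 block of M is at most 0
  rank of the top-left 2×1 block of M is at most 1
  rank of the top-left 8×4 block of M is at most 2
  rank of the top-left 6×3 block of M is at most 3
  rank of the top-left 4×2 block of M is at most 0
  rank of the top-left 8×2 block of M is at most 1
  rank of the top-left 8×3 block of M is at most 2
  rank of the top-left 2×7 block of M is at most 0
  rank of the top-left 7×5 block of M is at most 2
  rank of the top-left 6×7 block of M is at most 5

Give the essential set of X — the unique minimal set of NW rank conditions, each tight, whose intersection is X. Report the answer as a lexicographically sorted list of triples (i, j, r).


Computing R[i][j] = min implied NW-rank bound (n=10, 18 conditions):

  0 | 0 | 0 | 0 | 0 | 0 | 0 | 0 | 1 | 1
  0 | 0 | 0 | 0 | 0 | 0 | 0 | 1 | 2 | 2
  0 | 0 | 0 | 0 | 0 | 0 | 1 | 2 | 3 | 3
  0 | 0 | 1 | 1 | 1 | 1 | 2 | 3 | 4 | 4
  1 | 1 | 2 | 2 | 2 | 2 | 3 | 4 | 5 | 5
  1 | 1 | 2 | 2 | 2 | 3 | 4 | 5 | 6 | 6
  1 | 1 | 2 | 2 | 2 | 3 | 4 | 5 | 6 | 7
  1 | 1 | 2 | 2 | 3 | 4 | 5 | 6 | 7 | 8
  1 | 2 | 3 | 3 | 4 | 5 | 6 | 7 | 8 | 9
  1 | 2 | 3 | 4 | 5 | 6 | 7 | 8 | 9 | 10

the unique w with this rank table is (9, 8, 7, 3, 1, 6, 10, 5, 2, 4).

ℓ(w)=31; the 7 essential cells (i,j,r):

[(1, 8, 0), (2, 7, 0), (3, 6, 0), (4, 2, 0), (7, 5, 2), (8, 2, 1), (8, 4, 2)]


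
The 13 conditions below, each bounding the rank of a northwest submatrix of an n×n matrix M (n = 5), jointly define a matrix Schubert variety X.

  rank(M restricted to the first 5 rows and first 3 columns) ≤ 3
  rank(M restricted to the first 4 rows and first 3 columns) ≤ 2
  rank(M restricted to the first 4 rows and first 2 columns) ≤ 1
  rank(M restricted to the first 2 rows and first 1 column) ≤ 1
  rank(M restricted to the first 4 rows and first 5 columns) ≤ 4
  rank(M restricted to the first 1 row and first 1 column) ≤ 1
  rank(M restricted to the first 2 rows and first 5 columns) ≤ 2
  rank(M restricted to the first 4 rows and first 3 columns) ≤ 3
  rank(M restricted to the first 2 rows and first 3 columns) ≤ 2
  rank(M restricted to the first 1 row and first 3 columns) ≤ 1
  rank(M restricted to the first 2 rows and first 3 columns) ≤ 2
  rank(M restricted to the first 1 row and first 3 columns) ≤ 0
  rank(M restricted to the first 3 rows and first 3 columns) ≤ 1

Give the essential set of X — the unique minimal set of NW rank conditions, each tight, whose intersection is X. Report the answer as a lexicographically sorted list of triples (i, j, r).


Reconstructing r_w from the 13 given conditions:

  0 | 0 | 0 | 1 | 1
  1 | 1 | 1 | 2 | 2
  1 | 1 | 1 | 2 | 3
  1 | 1 | 2 | 3 | 4
  1 | 2 | 3 | 4 | 5

the unique w with this rank table is (4, 1, 5, 3, 2).

3 SE-corners of the 6-cell Rothe diagram give Ess(w):

[(1, 3, 0), (3, 3, 1), (4, 2, 1)]


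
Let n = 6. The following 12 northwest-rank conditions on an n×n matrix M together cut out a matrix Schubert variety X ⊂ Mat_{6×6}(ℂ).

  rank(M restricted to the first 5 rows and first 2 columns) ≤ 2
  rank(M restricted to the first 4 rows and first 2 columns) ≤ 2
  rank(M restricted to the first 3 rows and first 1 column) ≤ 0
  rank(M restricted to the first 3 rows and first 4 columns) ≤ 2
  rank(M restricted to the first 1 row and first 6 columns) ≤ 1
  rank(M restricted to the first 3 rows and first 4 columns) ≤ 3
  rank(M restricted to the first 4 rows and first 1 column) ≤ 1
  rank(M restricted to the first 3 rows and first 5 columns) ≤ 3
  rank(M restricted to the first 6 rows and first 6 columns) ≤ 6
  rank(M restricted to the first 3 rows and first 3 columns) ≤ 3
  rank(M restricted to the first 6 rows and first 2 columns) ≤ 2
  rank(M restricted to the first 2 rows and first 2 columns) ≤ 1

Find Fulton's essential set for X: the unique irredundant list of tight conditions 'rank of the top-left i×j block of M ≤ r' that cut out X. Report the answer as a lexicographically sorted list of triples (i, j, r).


The tightest implied rank at each (i,j), from the 12 conditions:

  R[1]: 0, 1, 1, 1, 1, 1
  R[2]: 0, 1, 2, 2, 2, 2
  R[3]: 0, 1, 2, 2, 3, 3
  R[4]: 1, 2, 3, 3, 4, 4
  R[5]: 1, 2, 3, 4, 5, 5
  R[6]: 1, 2, 3, 4, 5, 6

giving w = (2, 3, 5, 1, 4, 6) via Δ²R.

Rothe diagram D(w) (4 cells), 2 SE-corners (essential conditions):

[(3, 1, 0), (3, 4, 2)]


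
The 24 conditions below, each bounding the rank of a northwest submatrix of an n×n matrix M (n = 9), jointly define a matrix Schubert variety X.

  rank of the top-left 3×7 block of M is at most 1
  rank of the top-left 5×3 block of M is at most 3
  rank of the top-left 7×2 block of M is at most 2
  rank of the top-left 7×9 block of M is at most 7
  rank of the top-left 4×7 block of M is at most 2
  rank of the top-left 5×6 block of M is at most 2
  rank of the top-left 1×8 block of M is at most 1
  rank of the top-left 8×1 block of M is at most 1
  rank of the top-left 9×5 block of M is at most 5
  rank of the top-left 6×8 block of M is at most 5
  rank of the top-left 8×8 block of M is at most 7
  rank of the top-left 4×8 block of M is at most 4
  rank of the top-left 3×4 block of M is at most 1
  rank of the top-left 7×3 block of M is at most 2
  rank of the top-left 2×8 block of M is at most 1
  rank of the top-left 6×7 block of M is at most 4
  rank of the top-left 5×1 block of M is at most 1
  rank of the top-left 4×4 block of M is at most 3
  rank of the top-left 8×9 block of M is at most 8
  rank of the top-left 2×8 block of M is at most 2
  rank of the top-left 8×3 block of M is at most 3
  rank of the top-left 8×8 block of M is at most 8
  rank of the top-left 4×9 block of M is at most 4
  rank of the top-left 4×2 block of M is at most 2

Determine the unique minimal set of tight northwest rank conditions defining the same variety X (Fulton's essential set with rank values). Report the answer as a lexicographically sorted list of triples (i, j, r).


Computing R[i][j] = min implied NW-rank bound (n=9, 24 conditions):

  row 1: 1 1 1 1 1 1 1 1 1
  row 2: 1 1 1 1 1 1 1 1 2
  row 3: 1 1 1 1 1 1 1 2 3
  row 4: 1 2 2 2 2 2 2 3 4
  row 5: 1 2 2 2 2 2 3 4 5
  row 6: 1 2 2 3 3 3 4 5 6
  row 7: 1 2 2 3 4 4 5 6 7
  row 8: 1 2 3 4 5 5 6 7 8
  row 9: 1 2 3 4 5 6 7 8 9

hence w(1..9) = (1, 9, 8, 2, 7, 4, 5, 3, 6).

|D(w)|=19, |Ess(w)|=4:

[(2, 8, 1), (3, 7, 1), (5, 6, 2), (7, 3, 2)]


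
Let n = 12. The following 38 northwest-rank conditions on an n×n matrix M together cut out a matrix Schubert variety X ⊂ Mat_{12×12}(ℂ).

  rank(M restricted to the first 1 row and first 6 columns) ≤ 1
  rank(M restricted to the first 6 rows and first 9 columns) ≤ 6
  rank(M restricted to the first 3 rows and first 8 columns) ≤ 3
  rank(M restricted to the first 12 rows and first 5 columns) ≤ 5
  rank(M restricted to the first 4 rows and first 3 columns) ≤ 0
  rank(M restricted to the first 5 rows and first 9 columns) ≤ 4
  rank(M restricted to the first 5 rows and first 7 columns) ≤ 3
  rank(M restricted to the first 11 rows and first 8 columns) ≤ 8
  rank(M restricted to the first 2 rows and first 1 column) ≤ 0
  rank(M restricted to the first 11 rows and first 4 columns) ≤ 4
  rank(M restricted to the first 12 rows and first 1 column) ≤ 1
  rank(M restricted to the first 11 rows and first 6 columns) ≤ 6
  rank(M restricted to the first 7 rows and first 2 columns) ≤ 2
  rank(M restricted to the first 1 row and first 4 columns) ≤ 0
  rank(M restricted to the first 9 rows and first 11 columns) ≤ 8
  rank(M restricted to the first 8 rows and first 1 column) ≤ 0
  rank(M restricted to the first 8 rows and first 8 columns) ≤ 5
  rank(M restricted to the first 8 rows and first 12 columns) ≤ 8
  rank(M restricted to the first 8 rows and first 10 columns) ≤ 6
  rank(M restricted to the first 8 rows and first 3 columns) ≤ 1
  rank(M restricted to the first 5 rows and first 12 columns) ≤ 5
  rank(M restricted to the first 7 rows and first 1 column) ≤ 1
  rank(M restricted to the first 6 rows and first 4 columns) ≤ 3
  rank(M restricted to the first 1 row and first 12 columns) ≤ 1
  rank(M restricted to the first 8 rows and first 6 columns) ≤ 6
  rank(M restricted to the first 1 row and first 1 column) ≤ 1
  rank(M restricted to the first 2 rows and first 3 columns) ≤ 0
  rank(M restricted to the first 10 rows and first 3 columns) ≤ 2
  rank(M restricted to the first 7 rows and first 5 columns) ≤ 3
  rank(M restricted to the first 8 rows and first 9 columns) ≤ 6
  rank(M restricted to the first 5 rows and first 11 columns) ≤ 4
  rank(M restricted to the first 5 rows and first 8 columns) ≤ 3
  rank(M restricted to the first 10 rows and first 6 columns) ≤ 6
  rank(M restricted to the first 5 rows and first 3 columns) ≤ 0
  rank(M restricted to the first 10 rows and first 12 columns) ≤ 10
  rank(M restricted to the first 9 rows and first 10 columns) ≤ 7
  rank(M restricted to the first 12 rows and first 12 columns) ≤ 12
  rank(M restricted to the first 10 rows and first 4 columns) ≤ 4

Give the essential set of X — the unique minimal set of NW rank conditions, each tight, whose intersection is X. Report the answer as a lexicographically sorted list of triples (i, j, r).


Recovering R(i,j) via the rank-extension bound from the 38 conditions:

  i=1: 0 0 0 0 1 1 1 1 1 1 1 1
  i=2: 0 0 0 1 2 2 2 2 2 2 2 2
  i=3: 0 0 0 1 2 3 3 3 3 3 3 3
  i=4: 0 0 0 1 2 3 3 3 4 4 4 4
  i=5: 0 0 0 1 2 3 3 3 4 4 4 5
  i=6: 0 1 1 2 3 4 4 4 5 5 5 6
  i=7: 0 1 1 2 3 4 5 5 6 6 6 7
  i=8: 0 1 1 2 3 4 5 5 6 6 7 8
  i=9: 1 2 2 3 4 5 6 6 7 7 8 9
  i=10: 1 2 2 3 4 5 6 7 8 8 9 10
  i=11: 1 2 3 4 5 6 7 8 9 9 10 11
  i=12: 1 2 3 4 5 6 7 8 9 10 11 12

hence w(1..12) = (5, 4, 6, 9, 12, 2, 7, 11, 1, 8, 3, 10).

D(w) has 30 cells with 9 SE-corners; essential set:

[(1, 4, 0), (5, 3, 0), (5, 8, 3), (5, 11, 4), (8, 1, 0), (8, 3, 1), (8, 8, 5), (8, 10, 6), (10, 3, 2)]


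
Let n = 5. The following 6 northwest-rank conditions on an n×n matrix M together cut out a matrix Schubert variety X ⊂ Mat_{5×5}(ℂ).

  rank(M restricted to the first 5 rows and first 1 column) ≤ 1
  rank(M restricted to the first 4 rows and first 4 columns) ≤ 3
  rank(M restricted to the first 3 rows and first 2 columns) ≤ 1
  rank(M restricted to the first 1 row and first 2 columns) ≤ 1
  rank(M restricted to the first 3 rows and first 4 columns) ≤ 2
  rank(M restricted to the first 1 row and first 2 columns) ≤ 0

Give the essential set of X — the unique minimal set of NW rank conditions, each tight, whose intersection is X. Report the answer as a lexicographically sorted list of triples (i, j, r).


The tightest implied rank at each (i,j), from the 6 conditions:

  i=1: 0 0 1 1 1
  i=2: 1 1 2 2 2
  i=3: 1 1 2 2 3
  i=4: 1 2 3 3 4
  i=5: 1 2 3 4 5

reading off 1-entries of Δ²R: w = (3, 1, 5, 2, 4).

ℓ(w)=4; the 3 essential cells (i,j,r):

[(1, 2, 0), (3, 2, 1), (3, 4, 2)]


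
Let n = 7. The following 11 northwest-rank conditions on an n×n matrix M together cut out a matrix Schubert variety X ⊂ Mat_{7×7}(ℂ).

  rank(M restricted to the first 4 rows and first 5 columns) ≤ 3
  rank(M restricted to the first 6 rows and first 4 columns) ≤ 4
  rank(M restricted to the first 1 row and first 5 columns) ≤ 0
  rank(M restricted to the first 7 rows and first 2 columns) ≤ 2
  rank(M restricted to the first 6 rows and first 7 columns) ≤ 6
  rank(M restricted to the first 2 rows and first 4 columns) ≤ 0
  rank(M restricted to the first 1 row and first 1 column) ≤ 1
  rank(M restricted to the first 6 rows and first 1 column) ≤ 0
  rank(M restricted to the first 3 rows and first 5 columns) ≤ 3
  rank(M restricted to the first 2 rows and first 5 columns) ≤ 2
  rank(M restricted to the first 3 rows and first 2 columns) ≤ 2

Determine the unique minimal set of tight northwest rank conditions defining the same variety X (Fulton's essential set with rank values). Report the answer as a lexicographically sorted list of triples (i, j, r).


Rank table r_w(7×7) implied by the 11 constraints:

  R[1]: 0, 0, 0, 0, 0, 1, 1
  R[2]: 0, 0, 0, 0, 1, 2, 2
  R[3]: 0, 1, 1, 1, 2, 3, 3
  R[4]: 0, 1, 2, 2, 3, 4, 4
  R[5]: 0, 1, 2, 3, 4, 5, 5
  R[6]: 0, 1, 2, 3, 4, 5, 6
  R[7]: 1, 2, 3, 4, 5, 6, 7

hence w(1..7) = (6, 5, 2, 3, 4, 7, 1).

Fulton essential set (3 of the 13 Rothe cells):

[(1, 5, 0), (2, 4, 0), (6, 1, 0)]


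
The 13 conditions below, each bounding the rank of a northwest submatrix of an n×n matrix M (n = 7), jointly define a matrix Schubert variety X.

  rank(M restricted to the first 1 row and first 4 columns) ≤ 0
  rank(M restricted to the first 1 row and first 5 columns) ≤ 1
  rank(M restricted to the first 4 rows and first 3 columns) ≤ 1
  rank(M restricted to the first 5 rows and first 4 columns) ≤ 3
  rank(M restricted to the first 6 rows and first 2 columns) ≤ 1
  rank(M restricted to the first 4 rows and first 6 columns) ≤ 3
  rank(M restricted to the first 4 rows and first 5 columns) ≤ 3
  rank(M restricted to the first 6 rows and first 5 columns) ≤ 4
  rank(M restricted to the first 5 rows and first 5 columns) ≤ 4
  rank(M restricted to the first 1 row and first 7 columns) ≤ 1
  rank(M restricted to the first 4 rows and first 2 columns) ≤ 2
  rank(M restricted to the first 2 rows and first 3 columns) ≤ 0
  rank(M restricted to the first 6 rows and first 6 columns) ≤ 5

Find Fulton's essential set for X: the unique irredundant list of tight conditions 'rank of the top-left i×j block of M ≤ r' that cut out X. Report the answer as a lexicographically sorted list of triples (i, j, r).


Reconstructing r_w from the 13 given conditions:

  i=1: 0, 0, 0, 0, 1, 1, 1
  i=2: 0, 0, 0, 1, 2, 2, 2
  i=3: 1, 1, 1, 2, 3, 3, 3
  i=4: 1, 1, 1, 2, 3, 3, 4
  i=5: 1, 1, 2, 3, 4, 4, 5
  i=6: 1, 1, 2, 3, 4, 5, 6
  i=7: 1, 2, 3, 4, 5, 6, 7

the unique w with this rank table is (5, 4, 1, 7, 3, 6, 2).

5 SE-corners of the 12-cell Rothe diagram give Ess(w):

[(1, 4, 0), (2, 3, 0), (4, 3, 1), (4, 6, 3), (6, 2, 1)]


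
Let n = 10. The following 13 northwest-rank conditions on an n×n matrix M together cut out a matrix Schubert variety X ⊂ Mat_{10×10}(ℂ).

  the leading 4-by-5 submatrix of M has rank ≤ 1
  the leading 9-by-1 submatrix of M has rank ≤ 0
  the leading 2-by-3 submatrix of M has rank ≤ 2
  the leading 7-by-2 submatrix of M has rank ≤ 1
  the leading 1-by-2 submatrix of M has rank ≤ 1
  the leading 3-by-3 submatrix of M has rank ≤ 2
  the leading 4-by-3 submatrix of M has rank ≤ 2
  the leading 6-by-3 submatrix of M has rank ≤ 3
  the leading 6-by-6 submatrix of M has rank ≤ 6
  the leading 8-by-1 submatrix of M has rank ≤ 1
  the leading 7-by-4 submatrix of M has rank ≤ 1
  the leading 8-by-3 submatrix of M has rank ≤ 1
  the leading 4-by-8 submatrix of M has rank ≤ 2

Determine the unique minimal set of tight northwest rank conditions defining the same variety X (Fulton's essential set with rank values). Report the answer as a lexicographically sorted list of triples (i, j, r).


Propagating the 13 rank bounds to every northwest block:

  R[1]: 0 1 1 1 1 1 1 1 1 1
  R[2]: 0 1 1 1 1 2 2 2 2 2
  R[3]: 0 1 1 1 1 2 2 2 3 3
  R[4]: 0 1 1 1 1 2 2 2 3 4
  R[5]: 0 1 1 1 2 3 3 3 4 5
  R[6]: 0 1 1 1 2 3 4 4 5 6
  R[7]: 0 1 1 1 2 3 4 5 6 7
  R[8]: 0 1 1 2 3 4 5 6 7 8
  R[9]: 0 1 2 3 4 5 6 7 8 9
  R[10]: 1 2 3 4 5 6 7 8 9 10

second differences of R give the permutation w = (2, 6, 9, 10, 5, 7, 8, 4, 3, 1).

|D(w)|=29, |Ess(w)|=5:

[(4, 5, 1), (4, 8, 2), (7, 4, 1), (8, 3, 1), (9, 1, 0)]


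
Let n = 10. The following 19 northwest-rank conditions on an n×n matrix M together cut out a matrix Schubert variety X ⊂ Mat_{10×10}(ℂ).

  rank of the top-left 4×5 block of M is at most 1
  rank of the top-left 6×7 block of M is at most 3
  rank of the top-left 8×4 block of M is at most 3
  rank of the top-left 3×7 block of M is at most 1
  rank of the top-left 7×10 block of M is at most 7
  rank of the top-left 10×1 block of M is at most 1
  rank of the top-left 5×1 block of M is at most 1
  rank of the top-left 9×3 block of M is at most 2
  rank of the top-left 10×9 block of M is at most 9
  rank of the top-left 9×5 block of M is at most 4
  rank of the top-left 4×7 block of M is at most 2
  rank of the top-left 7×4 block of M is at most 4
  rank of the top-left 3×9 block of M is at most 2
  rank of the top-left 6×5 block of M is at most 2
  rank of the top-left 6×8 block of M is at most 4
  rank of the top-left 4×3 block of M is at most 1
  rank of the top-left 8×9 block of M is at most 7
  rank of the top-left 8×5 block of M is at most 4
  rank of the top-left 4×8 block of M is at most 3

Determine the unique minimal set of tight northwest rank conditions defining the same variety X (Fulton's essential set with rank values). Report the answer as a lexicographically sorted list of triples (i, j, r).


Computing R[i][j] = min implied NW-rank bound (n=10, 19 conditions):

  R[1]: 1  1  1  1  1  1  1  1  1  1
  R[2]: 1  1  1  1  1  1  1  2  2  2
  R[3]: 1  1  1  1  1  1  1  2  2  3
  R[4]: 1  1  1  1  1  2  2  3  3  4
  R[5]: 1  2  2  2  2  3  3  4  4  5
  R[6]: 1  2  2  2  2  3  3  4  5  6
  R[7]: 1  2  2  3  3  4  4  5  6  7
  R[8]: 1  2  2  3  4  5  5  6  7  8
  R[9]: 1  2  2  3  4  5  6  7  8  9
  R[10]: 1  2  3  4  5  6  7  8  9  10

the unique w with this rank table is (1, 8, 10, 6, 2, 9, 4, 5, 7, 3).

6 SE-corners of the 24-cell Rothe diagram give Ess(w):

[(3, 7, 1), (3, 9, 2), (4, 5, 1), (6, 5, 2), (6, 7, 3), (9, 3, 2)]


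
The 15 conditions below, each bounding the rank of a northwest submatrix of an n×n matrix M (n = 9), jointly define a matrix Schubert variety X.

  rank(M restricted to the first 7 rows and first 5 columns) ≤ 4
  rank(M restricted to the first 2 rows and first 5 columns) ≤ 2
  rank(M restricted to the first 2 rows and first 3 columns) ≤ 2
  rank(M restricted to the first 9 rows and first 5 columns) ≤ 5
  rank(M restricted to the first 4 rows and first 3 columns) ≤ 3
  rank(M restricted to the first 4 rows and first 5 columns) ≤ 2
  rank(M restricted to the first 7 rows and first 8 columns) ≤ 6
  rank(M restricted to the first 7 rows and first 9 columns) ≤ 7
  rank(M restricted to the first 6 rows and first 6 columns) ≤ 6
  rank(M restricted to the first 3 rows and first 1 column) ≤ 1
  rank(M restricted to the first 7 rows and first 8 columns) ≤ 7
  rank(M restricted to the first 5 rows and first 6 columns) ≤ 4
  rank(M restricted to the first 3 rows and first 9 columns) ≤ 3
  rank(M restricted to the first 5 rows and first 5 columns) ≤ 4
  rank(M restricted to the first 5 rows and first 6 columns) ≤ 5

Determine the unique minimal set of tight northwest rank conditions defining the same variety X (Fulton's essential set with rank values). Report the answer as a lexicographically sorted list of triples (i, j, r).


Propagating the 15 rank bounds to every northwest block:

  1 | 1 | 1 | 1 | 1 | 1 | 1 | 1 | 1
  1 | 2 | 2 | 2 | 2 | 2 | 2 | 2 | 2
  1 | 2 | 2 | 2 | 2 | 3 | 3 | 3 | 3
  1 | 2 | 2 | 2 | 2 | 3 | 4 | 4 | 4
  1 | 2 | 3 | 3 | 3 | 4 | 5 | 5 | 5
  1 | 2 | 3 | 4 | 4 | 5 | 6 | 6 | 6
  1 | 2 | 3 | 4 | 4 | 5 | 6 | 6 | 7
  1 | 2 | 3 | 4 | 5 | 6 | 7 | 7 | 8
  1 | 2 | 3 | 4 | 5 | 6 | 7 | 8 | 9

so w = (1, 2, 6, 7, 3, 4, 9, 5, 8).

ℓ(w)=8; the 3 essential cells (i,j,r):

[(4, 5, 2), (7, 5, 4), (7, 8, 6)]
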